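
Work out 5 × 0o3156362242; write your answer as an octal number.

Multiply each base-8 digit by 5, carrying:
  2×5 = 10 → write 2 carry 1
  4×5+1 = 21 → write 5 carry 2
  2×5+2 = 12 → write 4 carry 1
  2×5+1 = 11 → write 3 carry 1
  6×5+1 = 31 → write 7 carry 3
  3×5+3 = 18 → write 2 carry 2
  6×5+2 = 32 → write 0 carry 4
  5×5+4 = 29 → write 5 carry 3
  1×5+3 = 8 → write 0 carry 1
  3×5+1 = 16 → write 0 carry 2
  remaining carry: 2

0o20050273452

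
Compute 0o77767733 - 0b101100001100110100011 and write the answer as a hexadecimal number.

0xE9D638

0o77767733 = 0xFFEFDB in hexadecimal.
0b101100001100110100011 = 0x1619A3 in hexadecimal.
Subtract column by column in base 16:
  B-3 → 8
  D-A → 3
  F-9 → 6
  E-1 → D
  F-6 → 9
  F-1 → E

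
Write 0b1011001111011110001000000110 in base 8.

Group the bits in threes: 001 011 001 111 011 110 001 000 000 110 → 1317361006.

0o1317361006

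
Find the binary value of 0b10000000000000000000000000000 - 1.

0b1111111111111111111111111111

The trailing 28 digits are 0, so subtracting 1 borrows through: they become 1 and the next digit up decrements.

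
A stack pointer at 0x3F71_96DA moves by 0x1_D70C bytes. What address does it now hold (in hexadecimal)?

0x3F736DE6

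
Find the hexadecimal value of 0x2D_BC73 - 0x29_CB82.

Subtract column by column in base 16:
  3-2 → 1
  7-8 → F (borrow)
  C-B-1 → 0
  B-C → F (borrow)
  D-9-1 → 3
  2-2 → 0

0x3F0F1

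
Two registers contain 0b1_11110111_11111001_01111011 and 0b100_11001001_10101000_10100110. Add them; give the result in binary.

0b110110000011010001000100001

Add column by column in base 2, right to left:
  1+0 = 1
  1+1 = 0 carry 1
  0+1+1 = 0 carry 1
  1+0+1 = 0 carry 1
  1+0+1 = 0 carry 1
  1+1+1 = 1 carry 1
  1+0+1 = 0 carry 1
  0+1+1 = 0 carry 1
  1+0+1 = 0 carry 1
  0+0+1 = 1
  0+0 = 0
  1+1 = 0 carry 1
  1+0+1 = 0 carry 1
  1+1+1 = 1 carry 1
  1+0+1 = 0 carry 1
  1+1+1 = 1 carry 1
  1+1+1 = 1 carry 1
  1+0+1 = 0 carry 1
  1+0+1 = 0 carry 1
  0+1+1 = 0 carry 1
  1+0+1 = 0 carry 1
  1+0+1 = 0 carry 1
  1+1+1 = 1 carry 1
  1+1+1 = 1 carry 1
  1+0+1 = 0 carry 1
  0+0+1 = 1
  0+1 = 1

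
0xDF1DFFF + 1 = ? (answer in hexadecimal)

The trailing 3 digits are F (max in base 16), so adding 1 cascades: they roll to 0 and the next digit up increments.

0xDF1E000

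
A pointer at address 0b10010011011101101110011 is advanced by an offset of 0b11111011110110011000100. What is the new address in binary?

Add column by column in base 2, right to left:
  1+0 = 1
  1+0 = 1
  0+1 = 1
  0+0 = 0
  1+0 = 1
  1+0 = 1
  1+1 = 0 carry 1
  0+1+1 = 0 carry 1
  1+0+1 = 0 carry 1
  1+0+1 = 0 carry 1
  0+1+1 = 0 carry 1
  1+1+1 = 1 carry 1
  1+0+1 = 0 carry 1
  1+1+1 = 1 carry 1
  0+1+1 = 0 carry 1
  1+1+1 = 1 carry 1
  1+1+1 = 1 carry 1
  0+0+1 = 1
  0+1 = 1
  1+1 = 0 carry 1
  0+1+1 = 0 carry 1
  0+1+1 = 0 carry 1
  1+1+1 = 1 carry 1
  final carry 1

0b110001111010100000110111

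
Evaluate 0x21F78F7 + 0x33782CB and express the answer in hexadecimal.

0x556FBC2

Add column by column in base 16, right to left:
  7+B = 2 carry 1
  F+C+1 = C carry 1
  8+2+1 = B
  7+8 = F
  F+7 = 6 carry 1
  1+3+1 = 5
  2+3 = 5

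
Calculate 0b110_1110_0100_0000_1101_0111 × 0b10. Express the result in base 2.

Multiply each base-2 digit by 2, carrying:
  1×2 = 2 → write 0 carry 1
  1×2+1 = 3 → write 1 carry 1
  1×2+1 = 3 → write 1 carry 1
  0×2+1 = 1 → write 1
  1×2 = 2 → write 0 carry 1
  0×2+1 = 1 → write 1
  1×2 = 2 → write 0 carry 1
  1×2+1 = 3 → write 1 carry 1
  0×2+1 = 1 → write 1
  0×2 = 0 → write 0
  0×2 = 0 → write 0
  0×2 = 0 → write 0
  0×2 = 0 → write 0
  0×2 = 0 → write 0
  1×2 = 2 → write 0 carry 1
  0×2+1 = 1 → write 1
  0×2 = 0 → write 0
  1×2 = 2 → write 0 carry 1
  1×2+1 = 3 → write 1 carry 1
  1×2+1 = 3 → write 1 carry 1
  0×2+1 = 1 → write 1
  1×2 = 2 → write 0 carry 1
  1×2+1 = 3 → write 1 carry 1
  remaining carry: 1

0b110111001000000110101110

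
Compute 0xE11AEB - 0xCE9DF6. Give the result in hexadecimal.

0x127CF5

Subtract column by column in base 16:
  B-6 → 5
  E-F → F (borrow)
  A-D-1 → C (borrow)
  1-9-1 → 7 (borrow)
  1-E-1 → 2 (borrow)
  E-C-1 → 1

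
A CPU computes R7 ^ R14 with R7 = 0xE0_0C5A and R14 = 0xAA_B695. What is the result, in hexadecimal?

XOR each hex digit independently (no carries):
  E^A=4, 0^A=A, 0^B=B, C^6=A, 5^9=C, A^5=F

0x4ABACF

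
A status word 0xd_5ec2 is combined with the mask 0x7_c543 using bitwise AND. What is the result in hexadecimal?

0x54442

AND each hex digit independently (no carries):
  d&7=5, 5&c=4, e&5=4, c&4=4, 2&3=2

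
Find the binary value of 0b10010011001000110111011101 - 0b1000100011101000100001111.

Subtract column by column in base 2:
  1-1 → 0
  0-1 → 1 (borrow)
  1-1-1 → 1 (borrow)
  1-1-1 → 1 (borrow)
  1-0-1 → 0
  0-0 → 0
  1-0 → 1
  1-0 → 1
  1-1 → 0
  0-0 → 0
  1-0 → 1
  1-0 → 1
  0-1 → 1 (borrow)
  0-0-1 → 1 (borrow)
  0-1-1 → 0 (borrow)
  1-1-1 → 1 (borrow)
  0-1-1 → 0 (borrow)
  0-0-1 → 1 (borrow)
  1-0-1 → 0
  1-0 → 1
  0-1 → 1 (borrow)
  0-0-1 → 1 (borrow)
  1-0-1 → 0
  0-0 → 0
  0-1 → 1 (borrow)
  1-0-1 → 0

0b1001110101011110011001110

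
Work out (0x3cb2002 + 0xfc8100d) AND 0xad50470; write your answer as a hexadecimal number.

0x2910000

Add column by column in base 16, right to left:
  2+d = f
  0+0 = 0
  0+0 = 0
  2+1 = 3
  b+8 = 3 carry 1
  c+c+1 = 9 carry 1
  3+f+1 = 3 carry 1
  final carry 1
Sum = 0x1393300f; now AND with 0xad50470:
  1&0=0, 3&a=2, 9&d=9, 3&5=1, 3&0=0, 0&4=0, 0&7=0, f&0=0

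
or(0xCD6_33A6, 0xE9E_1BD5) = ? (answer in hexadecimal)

0xEDE3BF7

OR each hex digit independently (no carries):
  C|E=E, D|9=D, 6|E=E, 3|1=3, 3|B=B, A|D=F, 6|5=7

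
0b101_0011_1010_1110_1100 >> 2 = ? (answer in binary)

0b10100111010111011

Right shift by 2: drop the 2 least-significant bits.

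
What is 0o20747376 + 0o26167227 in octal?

Add column by column in base 8, right to left:
  6+7 = 5 carry 1
  7+2+1 = 2 carry 1
  3+2+1 = 6
  7+7 = 6 carry 1
  4+6+1 = 3 carry 1
  7+1+1 = 1 carry 1
  0+6+1 = 7
  2+2 = 4

0o47136625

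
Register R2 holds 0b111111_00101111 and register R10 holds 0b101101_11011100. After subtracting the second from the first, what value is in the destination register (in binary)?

0b1000101010011

Subtract column by column in base 2:
  1-0 → 1
  1-0 → 1
  1-1 → 0
  1-1 → 0
  0-1 → 1 (borrow)
  1-0-1 → 0
  0-1 → 1 (borrow)
  0-1-1 → 0 (borrow)
  1-1-1 → 1 (borrow)
  1-0-1 → 0
  1-1 → 0
  1-1 → 0
  1-0 → 1
  1-1 → 0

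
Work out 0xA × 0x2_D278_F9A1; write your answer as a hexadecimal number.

0x1C38B9C04A

Multiply each base-16 digit by 10, carrying:
  1×10 = 10 → write A
  A×10 = 100 → write 4 carry 6
  9×10+6 = 96 → write 0 carry 6
  F×10+6 = 156 → write C carry 9
  8×10+9 = 89 → write 9 carry 5
  7×10+5 = 75 → write B carry 4
  2×10+4 = 24 → write 8 carry 1
  D×10+1 = 131 → write 3 carry 8
  2×10+8 = 28 → write C carry 1
  remaining carry: 1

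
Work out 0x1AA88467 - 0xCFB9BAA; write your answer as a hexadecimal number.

0xDACE8BD

Subtract column by column in base 16:
  7-A → D (borrow)
  6-A-1 → B (borrow)
  4-B-1 → 8 (borrow)
  8-9-1 → E (borrow)
  8-B-1 → C (borrow)
  A-F-1 → A (borrow)
  A-C-1 → D (borrow)
  1-0-1 → 0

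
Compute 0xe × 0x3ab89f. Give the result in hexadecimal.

Multiply each base-16 digit by 14, carrying:
  f×14 = 210 → write 2 carry 13
  9×14+13 = 139 → write b carry 8
  8×14+8 = 120 → write 8 carry 7
  b×14+7 = 161 → write 1 carry 10
  a×14+10 = 150 → write 6 carry 9
  3×14+9 = 51 → write 3 carry 3
  remaining carry: 3

0x33618b2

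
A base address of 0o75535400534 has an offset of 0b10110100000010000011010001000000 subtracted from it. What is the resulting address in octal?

0o47133346434

0b10110100000010000011010001000000 = 0o26402032100 in octal.
Subtract column by column in base 8:
  4-0 → 4
  3-0 → 3
  5-1 → 4
  0-2 → 6 (borrow)
  0-3-1 → 4 (borrow)
  4-0-1 → 3
  5-2 → 3
  3-0 → 3
  5-4 → 1
  5-6 → 7 (borrow)
  7-2-1 → 4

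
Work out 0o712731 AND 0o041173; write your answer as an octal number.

AND each oct digit independently (no carries):
  7&0=0, 1&4=0, 2&1=0, 7&1=1, 3&7=3, 1&3=1

0o000131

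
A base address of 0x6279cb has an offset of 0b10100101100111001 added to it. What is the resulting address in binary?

0x6279cb = 0b11000100111100111001011 in binary.
Add column by column in base 2, right to left:
  1+1 = 0 carry 1
  1+0+1 = 0 carry 1
  0+0+1 = 1
  1+1 = 0 carry 1
  0+1+1 = 0 carry 1
  0+1+1 = 0 carry 1
  1+0+1 = 0 carry 1
  1+0+1 = 0 carry 1
  1+1+1 = 1 carry 1
  0+1+1 = 0 carry 1
  0+0+1 = 1
  1+1 = 0 carry 1
  1+0+1 = 0 carry 1
  1+0+1 = 0 carry 1
  1+1+1 = 1 carry 1
  0+0+1 = 1
  0+1 = 1
  1+0 = 1
  0+0 = 0
  0+0 = 0
  0+0 = 0
  1+0 = 1
  1+0 = 1

0b11000111100010100000100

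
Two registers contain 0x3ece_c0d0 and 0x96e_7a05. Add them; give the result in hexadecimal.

0x483d3ad5

Add column by column in base 16, right to left:
  0+5 = 5
  d+0 = d
  0+a = a
  c+7 = 3 carry 1
  e+e+1 = d carry 1
  c+6+1 = 3 carry 1
  e+9+1 = 8 carry 1
  3+0+1 = 4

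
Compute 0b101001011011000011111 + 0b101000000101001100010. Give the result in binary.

Add column by column in base 2, right to left:
  1+0 = 1
  1+1 = 0 carry 1
  1+0+1 = 0 carry 1
  1+0+1 = 0 carry 1
  1+0+1 = 0 carry 1
  0+1+1 = 0 carry 1
  0+1+1 = 0 carry 1
  0+0+1 = 1
  0+0 = 0
  1+1 = 0 carry 1
  1+0+1 = 0 carry 1
  0+1+1 = 0 carry 1
  1+0+1 = 0 carry 1
  1+0+1 = 0 carry 1
  0+0+1 = 1
  1+0 = 1
  0+0 = 0
  0+0 = 0
  1+1 = 0 carry 1
  0+0+1 = 1
  1+1 = 0 carry 1
  final carry 1

0b1010001100000010000001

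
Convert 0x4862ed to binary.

Expand each hex digit to 4 bits: 4=0100 8=1000 6=0110 2=0010 e=1110 d=1101.

0b10010000110001011101101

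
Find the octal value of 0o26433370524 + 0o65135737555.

Add column by column in base 8, right to left:
  4+5 = 1 carry 1
  2+5+1 = 0 carry 1
  5+5+1 = 3 carry 1
  0+7+1 = 0 carry 1
  7+3+1 = 3 carry 1
  3+7+1 = 3 carry 1
  3+5+1 = 1 carry 1
  3+3+1 = 7
  4+1 = 5
  6+5 = 3 carry 1
  2+6+1 = 1 carry 1
  final carry 1

0o113571330301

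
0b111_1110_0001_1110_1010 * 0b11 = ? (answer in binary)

0b101111010010110111110

Multiply each base-2 digit by 3, carrying:
  0×3 = 0 → write 0
  1×3 = 3 → write 1 carry 1
  0×3+1 = 1 → write 1
  1×3 = 3 → write 1 carry 1
  0×3+1 = 1 → write 1
  1×3 = 3 → write 1 carry 1
  1×3+1 = 4 → write 0 carry 2
  1×3+2 = 5 → write 1 carry 2
  1×3+2 = 5 → write 1 carry 2
  0×3+2 = 2 → write 0 carry 1
  0×3+1 = 1 → write 1
  0×3 = 0 → write 0
  0×3 = 0 → write 0
  1×3 = 3 → write 1 carry 1
  1×3+1 = 4 → write 0 carry 2
  1×3+2 = 5 → write 1 carry 2
  1×3+2 = 5 → write 1 carry 2
  1×3+2 = 5 → write 1 carry 2
  1×3+2 = 5 → write 1 carry 2
  remaining carry: 10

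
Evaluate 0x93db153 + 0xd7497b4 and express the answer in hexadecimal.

Add column by column in base 16, right to left:
  3+4 = 7
  5+b = 0 carry 1
  1+7+1 = 9
  b+9 = 4 carry 1
  d+4+1 = 2 carry 1
  3+7+1 = b
  9+d = 6 carry 1
  final carry 1

0x16b24907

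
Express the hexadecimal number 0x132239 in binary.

Expand each hex digit to 4 bits: 1=0001 3=0011 2=0010 2=0010 3=0011 9=1001.

0b100110010001000111001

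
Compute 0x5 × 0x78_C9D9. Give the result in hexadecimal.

Multiply each base-16 digit by 5, carrying:
  9×5 = 45 → write D carry 2
  D×5+2 = 67 → write 3 carry 4
  9×5+4 = 49 → write 1 carry 3
  C×5+3 = 63 → write F carry 3
  8×5+3 = 43 → write B carry 2
  7×5+2 = 37 → write 5 carry 2
  remaining carry: 2

0x25BF13D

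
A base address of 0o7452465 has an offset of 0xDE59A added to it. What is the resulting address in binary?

0b1011000011101011001111

0o7452465 = 0b111100101010100110101 in binary.
0xDE59A = 0b11011110010110011010 in binary.
Add column by column in base 2, right to left:
  1+0 = 1
  0+1 = 1
  1+0 = 1
  0+1 = 1
  1+1 = 0 carry 1
  1+0+1 = 0 carry 1
  0+0+1 = 1
  0+1 = 1
  1+1 = 0 carry 1
  0+0+1 = 1
  1+1 = 0 carry 1
  0+0+1 = 1
  1+0 = 1
  0+1 = 1
  1+1 = 0 carry 1
  0+1+1 = 0 carry 1
  0+1+1 = 0 carry 1
  1+0+1 = 0 carry 1
  1+1+1 = 1 carry 1
  1+1+1 = 1 carry 1
  1+0+1 = 0 carry 1
  final carry 1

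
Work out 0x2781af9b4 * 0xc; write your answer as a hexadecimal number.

0x1da143b470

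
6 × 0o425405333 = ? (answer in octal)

0o3201040442

Multiply each base-8 digit by 6, carrying:
  3×6 = 18 → write 2 carry 2
  3×6+2 = 20 → write 4 carry 2
  3×6+2 = 20 → write 4 carry 2
  5×6+2 = 32 → write 0 carry 4
  0×6+4 = 4 → write 4
  4×6 = 24 → write 0 carry 3
  5×6+3 = 33 → write 1 carry 4
  2×6+4 = 16 → write 0 carry 2
  4×6+2 = 26 → write 2 carry 3
  remaining carry: 3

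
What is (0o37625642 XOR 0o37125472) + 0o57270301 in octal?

First 0o37625642 XOR 0o37125472 = 0o00700230.
Add column by column in base 8, right to left:
  0+1 = 1
  3+0 = 3
  2+3 = 5
  0+0 = 0
  0+7 = 7
  7+2 = 1 carry 1
  0+7+1 = 0 carry 1
  0+5+1 = 6

0o60170531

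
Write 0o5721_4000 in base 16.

Each octal digit is 3 bits: 5=101 7=111 2=010 1=001 4=100 0=000 0=000 0=000.
Group the bits into nibbles: 1011 1101 0001 1000 0000 0000 → BD1800.

0xBD1800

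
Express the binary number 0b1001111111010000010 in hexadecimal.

0x4fe82

Group the bits into nibbles: 0100 1111 1110 1000 0010 → 4fe82.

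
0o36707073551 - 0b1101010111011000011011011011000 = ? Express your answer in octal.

0o21414040221

0b1101010111011000011011011011000 = 0o15273033330 in octal.
Subtract column by column in base 8:
  1-0 → 1
  5-3 → 2
  5-3 → 2
  3-3 → 0
  7-3 → 4
  0-0 → 0
  7-3 → 4
  0-7 → 1 (borrow)
  7-2-1 → 4
  6-5 → 1
  3-1 → 2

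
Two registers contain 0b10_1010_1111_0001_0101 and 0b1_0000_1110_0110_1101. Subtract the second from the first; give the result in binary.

0b11010000010101000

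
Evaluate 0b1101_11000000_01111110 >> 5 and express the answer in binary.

Right shift by 5: drop the 5 least-significant bits.

0b110111000000011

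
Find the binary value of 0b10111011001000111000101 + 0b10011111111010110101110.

0b101011011000011101110011

Add column by column in base 2, right to left:
  1+0 = 1
  0+1 = 1
  1+1 = 0 carry 1
  0+1+1 = 0 carry 1
  0+0+1 = 1
  0+1 = 1
  1+0 = 1
  1+1 = 0 carry 1
  1+1+1 = 1 carry 1
  0+0+1 = 1
  0+1 = 1
  0+0 = 0
  1+1 = 0 carry 1
  0+1+1 = 0 carry 1
  0+1+1 = 0 carry 1
  1+1+1 = 1 carry 1
  1+1+1 = 1 carry 1
  0+1+1 = 0 carry 1
  1+1+1 = 1 carry 1
  1+1+1 = 1 carry 1
  1+0+1 = 0 carry 1
  0+0+1 = 1
  1+1 = 0 carry 1
  final carry 1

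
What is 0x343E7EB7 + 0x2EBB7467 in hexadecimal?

0x62F9F31E

Add column by column in base 16, right to left:
  7+7 = E
  B+6 = 1 carry 1
  E+4+1 = 3 carry 1
  7+7+1 = F
  E+B = 9 carry 1
  3+B+1 = F
  4+E = 2 carry 1
  3+2+1 = 6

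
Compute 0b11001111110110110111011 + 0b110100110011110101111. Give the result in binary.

Add column by column in base 2, right to left:
  1+1 = 0 carry 1
  1+1+1 = 1 carry 1
  0+1+1 = 0 carry 1
  1+1+1 = 1 carry 1
  1+0+1 = 0 carry 1
  1+1+1 = 1 carry 1
  0+0+1 = 1
  1+1 = 0 carry 1
  1+1+1 = 1 carry 1
  0+1+1 = 0 carry 1
  1+1+1 = 1 carry 1
  1+0+1 = 0 carry 1
  0+0+1 = 1
  1+1 = 0 carry 1
  1+1+1 = 1 carry 1
  1+0+1 = 0 carry 1
  1+0+1 = 0 carry 1
  1+1+1 = 1 carry 1
  1+0+1 = 0 carry 1
  0+1+1 = 0 carry 1
  0+1+1 = 0 carry 1
  1+0+1 = 0 carry 1
  1+0+1 = 0 carry 1
  final carry 1

0b100000100101010101101010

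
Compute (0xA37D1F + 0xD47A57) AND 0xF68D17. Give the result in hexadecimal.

Add column by column in base 16, right to left:
  F+7 = 6 carry 1
  1+5+1 = 7
  D+A = 7 carry 1
  7+7+1 = F
  3+4 = 7
  A+D = 7 carry 1
  final carry 1
Sum = 0x177F776; now AND with 0xF68D17:
  1&0=0, 7&F=7, 7&6=6, F&8=8, 7&D=5, 7&1=1, 6&7=6

0x768516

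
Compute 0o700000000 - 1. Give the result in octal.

The trailing 8 digits are 0, so subtracting 1 borrows through: they become 7 and the next digit up decrements.

0o677777777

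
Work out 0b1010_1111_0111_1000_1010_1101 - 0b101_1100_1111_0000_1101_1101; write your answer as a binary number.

Subtract column by column in base 2:
  1-1 → 0
  0-0 → 0
  1-1 → 0
  1-1 → 0
  0-1 → 1 (borrow)
  1-0-1 → 0
  0-1 → 1 (borrow)
  1-1-1 → 1 (borrow)
  0-0-1 → 1 (borrow)
  0-0-1 → 1 (borrow)
  0-0-1 → 1 (borrow)
  1-0-1 → 0
  1-1 → 0
  1-1 → 0
  1-1 → 0
  0-1 → 1 (borrow)
  1-0-1 → 0
  1-0 → 1
  1-1 → 0
  1-1 → 0
  0-1 → 1 (borrow)
  1-0-1 → 0
  0-1 → 1 (borrow)
  1-0-1 → 0

0b10100101000011111010000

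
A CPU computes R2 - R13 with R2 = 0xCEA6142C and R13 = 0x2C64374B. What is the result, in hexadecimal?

Subtract column by column in base 16:
  C-B → 1
  2-4 → E (borrow)
  4-7-1 → C (borrow)
  1-3-1 → D (borrow)
  6-4-1 → 1
  A-6 → 4
  E-C → 2
  C-2 → A

0xA241DCE1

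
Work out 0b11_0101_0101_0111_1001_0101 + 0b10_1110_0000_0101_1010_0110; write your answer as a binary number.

0b11000110101110100111011

Add column by column in base 2, right to left:
  1+0 = 1
  0+1 = 1
  1+1 = 0 carry 1
  0+0+1 = 1
  1+0 = 1
  0+1 = 1
  0+0 = 0
  1+1 = 0 carry 1
  1+1+1 = 1 carry 1
  1+0+1 = 0 carry 1
  1+1+1 = 1 carry 1
  0+0+1 = 1
  1+0 = 1
  0+0 = 0
  1+0 = 1
  0+0 = 0
  1+0 = 1
  0+1 = 1
  1+1 = 0 carry 1
  0+1+1 = 0 carry 1
  1+0+1 = 0 carry 1
  1+1+1 = 1 carry 1
  final carry 1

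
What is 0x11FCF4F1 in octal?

0o2177172361

Expand each hex digit to 4 bits: 1=0001 1=0001 F=1111 C=1100 F=1111 4=0100 F=1111 1=0001.
Group the bits in threes: 010 001 111 111 001 111 010 011 110 001 → 2177172361.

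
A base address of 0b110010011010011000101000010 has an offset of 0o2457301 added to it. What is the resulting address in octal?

0o625710003

0b110010011010011000101000010 = 0o623230502 in octal.
Add column by column in base 8, right to left:
  2+1 = 3
  0+0 = 0
  5+3 = 0 carry 1
  0+7+1 = 0 carry 1
  3+5+1 = 1 carry 1
  2+4+1 = 7
  3+2 = 5
  2+0 = 2
  6+0 = 6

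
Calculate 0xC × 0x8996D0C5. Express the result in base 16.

Multiply each base-16 digit by 12, carrying:
  5×12 = 60 → write C carry 3
  C×12+3 = 147 → write 3 carry 9
  0×12+9 = 9 → write 9
  D×12 = 156 → write C carry 9
  6×12+9 = 81 → write 1 carry 5
  9×12+5 = 113 → write 1 carry 7
  9×12+7 = 115 → write 3 carry 7
  8×12+7 = 103 → write 7 carry 6
  remaining carry: 6

0x67311C93C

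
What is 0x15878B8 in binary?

0b1010110000111100010111000

Expand each hex digit to 4 bits: 1=0001 5=0101 8=1000 7=0111 8=1000 B=1011 8=1000.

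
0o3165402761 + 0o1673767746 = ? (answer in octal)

Add column by column in base 8, right to left:
  1+6 = 7
  6+4 = 2 carry 1
  7+7+1 = 7 carry 1
  2+7+1 = 2 carry 1
  0+6+1 = 7
  4+7 = 3 carry 1
  5+3+1 = 1 carry 1
  6+7+1 = 6 carry 1
  1+6+1 = 0 carry 1
  3+1+1 = 5

0o5061372727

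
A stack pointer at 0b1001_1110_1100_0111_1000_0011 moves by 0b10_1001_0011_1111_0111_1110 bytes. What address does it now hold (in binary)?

0b110010000000011100000001

Add column by column in base 2, right to left:
  1+0 = 1
  1+1 = 0 carry 1
  0+1+1 = 0 carry 1
  0+1+1 = 0 carry 1
  0+1+1 = 0 carry 1
  0+1+1 = 0 carry 1
  0+1+1 = 0 carry 1
  1+0+1 = 0 carry 1
  1+1+1 = 1 carry 1
  1+1+1 = 1 carry 1
  1+1+1 = 1 carry 1
  0+1+1 = 0 carry 1
  0+1+1 = 0 carry 1
  0+1+1 = 0 carry 1
  1+0+1 = 0 carry 1
  1+0+1 = 0 carry 1
  0+1+1 = 0 carry 1
  1+0+1 = 0 carry 1
  1+0+1 = 0 carry 1
  1+1+1 = 1 carry 1
  1+0+1 = 0 carry 1
  0+1+1 = 0 carry 1
  0+0+1 = 1
  1+0 = 1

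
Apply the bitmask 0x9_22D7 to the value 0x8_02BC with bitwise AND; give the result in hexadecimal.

0x80294

AND each hex digit independently (no carries):
  8&9=8, 0&2=0, 2&2=2, B&D=9, C&7=4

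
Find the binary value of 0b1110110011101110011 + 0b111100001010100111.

0b10110010101000011010

Add column by column in base 2, right to left:
  1+1 = 0 carry 1
  1+1+1 = 1 carry 1
  0+1+1 = 0 carry 1
  0+0+1 = 1
  1+0 = 1
  1+1 = 0 carry 1
  1+0+1 = 0 carry 1
  0+1+1 = 0 carry 1
  1+0+1 = 0 carry 1
  1+1+1 = 1 carry 1
  1+0+1 = 0 carry 1
  0+0+1 = 1
  0+0 = 0
  1+0 = 1
  1+1 = 0 carry 1
  0+1+1 = 0 carry 1
  1+1+1 = 1 carry 1
  1+1+1 = 1 carry 1
  1+0+1 = 0 carry 1
  final carry 1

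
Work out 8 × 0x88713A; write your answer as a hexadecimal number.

0x44389D0

Multiply each base-16 digit by 8, carrying:
  A×8 = 80 → write 0 carry 5
  3×8+5 = 29 → write D carry 1
  1×8+1 = 9 → write 9
  7×8 = 56 → write 8 carry 3
  8×8+3 = 67 → write 3 carry 4
  8×8+4 = 68 → write 4 carry 4
  remaining carry: 4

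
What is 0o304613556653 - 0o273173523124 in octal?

Subtract column by column in base 8:
  3-4 → 7 (borrow)
  5-2-1 → 2
  6-1 → 5
  6-3 → 3
  5-2 → 3
  5-5 → 0
  3-3 → 0
  1-7 → 2 (borrow)
  6-1-1 → 4
  4-3 → 1
  0-7 → 1 (borrow)
  3-2-1 → 0

0o11420033527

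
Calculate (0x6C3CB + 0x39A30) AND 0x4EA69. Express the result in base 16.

0x4869

Add column by column in base 16, right to left:
  B+0 = B
  C+3 = F
  3+A = D
  C+9 = 5 carry 1
  6+3+1 = A
Sum = 0xA5DFB; now AND with 0x4EA69:
  A&4=0, 5&E=4, D&A=8, F&6=6, B&9=9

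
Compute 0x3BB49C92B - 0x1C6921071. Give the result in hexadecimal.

0x1F4B7B8BA

Subtract column by column in base 16:
  B-1 → A
  2-7 → B (borrow)
  9-0-1 → 8
  C-1 → B
  9-2 → 7
  4-9 → B (borrow)
  B-6-1 → 4
  B-C → F (borrow)
  3-1-1 → 1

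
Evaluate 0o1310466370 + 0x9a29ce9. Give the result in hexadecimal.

0x14c509e1

0o1310466370 = 0xb226cf8 in hexadecimal.
Add column by column in base 16, right to left:
  8+9 = 1 carry 1
  f+e+1 = e carry 1
  c+c+1 = 9 carry 1
  6+9+1 = 0 carry 1
  2+2+1 = 5
  2+a = c
  b+9 = 4 carry 1
  final carry 1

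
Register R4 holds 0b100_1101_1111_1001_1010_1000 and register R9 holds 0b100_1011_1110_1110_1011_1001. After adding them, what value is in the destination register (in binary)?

0b100110011110100001100001

Add column by column in base 2, right to left:
  0+1 = 1
  0+0 = 0
  0+0 = 0
  1+1 = 0 carry 1
  0+1+1 = 0 carry 1
  1+1+1 = 1 carry 1
  0+0+1 = 1
  1+1 = 0 carry 1
  1+0+1 = 0 carry 1
  0+1+1 = 0 carry 1
  0+1+1 = 0 carry 1
  1+1+1 = 1 carry 1
  1+0+1 = 0 carry 1
  1+1+1 = 1 carry 1
  1+1+1 = 1 carry 1
  1+1+1 = 1 carry 1
  1+1+1 = 1 carry 1
  0+1+1 = 0 carry 1
  1+0+1 = 0 carry 1
  1+1+1 = 1 carry 1
  0+0+1 = 1
  0+0 = 0
  1+1 = 0 carry 1
  final carry 1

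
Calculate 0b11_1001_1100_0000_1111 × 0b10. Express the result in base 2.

Multiply each base-2 digit by 2, carrying:
  1×2 = 2 → write 0 carry 1
  1×2+1 = 3 → write 1 carry 1
  1×2+1 = 3 → write 1 carry 1
  1×2+1 = 3 → write 1 carry 1
  0×2+1 = 1 → write 1
  0×2 = 0 → write 0
  0×2 = 0 → write 0
  0×2 = 0 → write 0
  0×2 = 0 → write 0
  0×2 = 0 → write 0
  1×2 = 2 → write 0 carry 1
  1×2+1 = 3 → write 1 carry 1
  1×2+1 = 3 → write 1 carry 1
  0×2+1 = 1 → write 1
  0×2 = 0 → write 0
  1×2 = 2 → write 0 carry 1
  1×2+1 = 3 → write 1 carry 1
  1×2+1 = 3 → write 1 carry 1
  remaining carry: 1

0b1110011100000011110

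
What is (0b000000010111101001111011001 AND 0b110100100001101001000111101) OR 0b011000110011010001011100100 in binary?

0b11000110011111001011111101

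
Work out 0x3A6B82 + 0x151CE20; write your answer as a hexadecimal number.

Add column by column in base 16, right to left:
  2+0 = 2
  8+2 = A
  B+E = 9 carry 1
  6+C+1 = 3 carry 1
  A+1+1 = C
  3+5 = 8
  0+1 = 1

0x18C39A2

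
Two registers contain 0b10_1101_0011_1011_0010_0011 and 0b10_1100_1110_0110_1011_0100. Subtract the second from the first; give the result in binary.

0b101010001101111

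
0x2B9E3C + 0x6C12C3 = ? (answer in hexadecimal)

Add column by column in base 16, right to left:
  C+3 = F
  3+C = F
  E+2 = 0 carry 1
  9+1+1 = B
  B+C = 7 carry 1
  2+6+1 = 9

0x97B0FF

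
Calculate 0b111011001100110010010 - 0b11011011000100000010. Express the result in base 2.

0b11111110100010010000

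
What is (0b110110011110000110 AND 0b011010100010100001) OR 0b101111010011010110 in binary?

0b111111010011010110

0b110110011110000110 AND 0b011010100010100001 = 0b010010000010000000.
Then OR with 0b101111010011010110.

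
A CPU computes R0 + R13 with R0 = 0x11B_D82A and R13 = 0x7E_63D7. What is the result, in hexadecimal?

0x19A3C01

Add column by column in base 16, right to left:
  A+7 = 1 carry 1
  2+D+1 = 0 carry 1
  8+3+1 = C
  D+6 = 3 carry 1
  B+E+1 = A carry 1
  1+7+1 = 9
  1+0 = 1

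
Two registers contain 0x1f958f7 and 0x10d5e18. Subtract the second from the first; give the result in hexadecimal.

0xebfadf

Subtract column by column in base 16:
  7-8 → f (borrow)
  f-1-1 → d
  8-e → a (borrow)
  5-5-1 → f (borrow)
  9-d-1 → b (borrow)
  f-0-1 → e
  1-1 → 0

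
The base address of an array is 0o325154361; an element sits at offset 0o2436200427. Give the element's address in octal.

Add column by column in base 8, right to left:
  1+7 = 0 carry 1
  6+2+1 = 1 carry 1
  3+4+1 = 0 carry 1
  4+0+1 = 5
  5+0 = 5
  1+2 = 3
  5+6 = 3 carry 1
  2+3+1 = 6
  3+4 = 7
  0+2 = 2

0o2763355010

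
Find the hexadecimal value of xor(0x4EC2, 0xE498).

0xAA5A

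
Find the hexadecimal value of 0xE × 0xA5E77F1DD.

0x912A8F3A16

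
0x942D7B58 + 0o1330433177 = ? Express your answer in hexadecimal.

0o1330433177 = 0xB62367F in hexadecimal.
Add column by column in base 16, right to left:
  8+F = 7 carry 1
  5+7+1 = D
  B+6 = 1 carry 1
  7+3+1 = B
  D+2 = F
  2+6 = 8
  4+B = F
  9+0 = 9

0x9F8FB1D7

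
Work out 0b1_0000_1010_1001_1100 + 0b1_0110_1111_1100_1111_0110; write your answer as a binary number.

0b110000000011110010010

Add column by column in base 2, right to left:
  0+0 = 0
  0+1 = 1
  1+1 = 0 carry 1
  1+0+1 = 0 carry 1
  1+1+1 = 1 carry 1
  0+1+1 = 0 carry 1
  0+1+1 = 0 carry 1
  1+1+1 = 1 carry 1
  0+0+1 = 1
  1+0 = 1
  0+1 = 1
  1+1 = 0 carry 1
  0+1+1 = 0 carry 1
  0+1+1 = 0 carry 1
  0+1+1 = 0 carry 1
  0+1+1 = 0 carry 1
  1+0+1 = 0 carry 1
  0+1+1 = 0 carry 1
  0+1+1 = 0 carry 1
  0+0+1 = 1
  0+1 = 1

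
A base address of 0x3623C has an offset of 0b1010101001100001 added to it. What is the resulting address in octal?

0o1006235

0x3623C = 0o661074 in octal.
0b1010101001100001 = 0o125141 in octal.
Add column by column in base 8, right to left:
  4+1 = 5
  7+4 = 3 carry 1
  0+1+1 = 2
  1+5 = 6
  6+2 = 0 carry 1
  6+1+1 = 0 carry 1
  final carry 1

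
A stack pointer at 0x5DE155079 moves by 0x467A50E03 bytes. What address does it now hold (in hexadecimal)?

Add column by column in base 16, right to left:
  9+3 = C
  7+0 = 7
  0+E = E
  5+0 = 5
  5+5 = A
  1+A = B
  E+7 = 5 carry 1
  D+6+1 = 4 carry 1
  5+4+1 = A

0xA45BA5E7C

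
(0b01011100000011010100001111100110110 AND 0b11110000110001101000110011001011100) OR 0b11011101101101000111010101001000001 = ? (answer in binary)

0b11011101101101000111010111001010101

0b01011100000011010100001111100110110 AND 0b11110000110001101000110011001011100 = 0b01010000000001000000000011000010100.
Then OR with 0b11011101101101000111010101001000001.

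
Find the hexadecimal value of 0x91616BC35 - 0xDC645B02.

0x839B26133

Subtract column by column in base 16:
  5-2 → 3
  3-0 → 3
  C-B → 1
  B-5 → 6
  6-4 → 2
  1-6 → B (borrow)
  6-C-1 → 9 (borrow)
  1-D-1 → 3 (borrow)
  9-0-1 → 8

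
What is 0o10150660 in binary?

0b1000001101000110110000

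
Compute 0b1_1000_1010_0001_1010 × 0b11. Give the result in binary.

0b1001001111001001110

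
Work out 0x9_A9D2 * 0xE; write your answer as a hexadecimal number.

0x87497C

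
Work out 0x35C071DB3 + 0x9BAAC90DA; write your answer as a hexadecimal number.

0xD16B3AE8D

Add column by column in base 16, right to left:
  3+A = D
  B+D = 8 carry 1
  D+0+1 = E
  1+9 = A
  7+C = 3 carry 1
  0+A+1 = B
  C+A = 6 carry 1
  5+B+1 = 1 carry 1
  3+9+1 = D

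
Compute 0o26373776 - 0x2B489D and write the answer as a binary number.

0b1011101010111101100001

0o26373776 = 0b10110011111011111111110 in binary.
0x2B489D = 0b1010110100100010011101 in binary.
Subtract column by column in base 2:
  0-1 → 1 (borrow)
  1-0-1 → 0
  1-1 → 0
  1-1 → 0
  1-1 → 0
  1-0 → 1
  1-0 → 1
  1-1 → 0
  1-0 → 1
  1-0 → 1
  1-0 → 1
  0-1 → 1 (borrow)
  1-0-1 → 0
  1-0 → 1
  1-1 → 0
  1-0 → 1
  1-1 → 0
  0-1 → 1 (borrow)
  0-0-1 → 1 (borrow)
  1-1-1 → 1 (borrow)
  1-0-1 → 0
  0-1 → 1 (borrow)
  1-0-1 → 0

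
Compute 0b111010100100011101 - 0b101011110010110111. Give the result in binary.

0b1110110001100110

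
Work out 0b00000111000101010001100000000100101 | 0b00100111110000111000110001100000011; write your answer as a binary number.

OR bit by bit (1 where either bit is 1):
  00000111000101010001100000000100101
| 00100111110000111000110001100000011
= 00100111110101111001110001100100111

0b00100111110101111001110001100100111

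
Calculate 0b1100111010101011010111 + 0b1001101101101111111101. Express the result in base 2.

Add column by column in base 2, right to left:
  1+1 = 0 carry 1
  1+0+1 = 0 carry 1
  1+1+1 = 1 carry 1
  0+1+1 = 0 carry 1
  1+1+1 = 1 carry 1
  0+1+1 = 0 carry 1
  1+1+1 = 1 carry 1
  1+1+1 = 1 carry 1
  0+1+1 = 0 carry 1
  1+1+1 = 1 carry 1
  0+0+1 = 1
  1+1 = 0 carry 1
  0+1+1 = 0 carry 1
  1+0+1 = 0 carry 1
  0+1+1 = 0 carry 1
  1+1+1 = 1 carry 1
  1+0+1 = 0 carry 1
  1+1+1 = 1 carry 1
  0+1+1 = 0 carry 1
  0+0+1 = 1
  1+0 = 1
  1+1 = 0 carry 1
  final carry 1

0b10110101000011011010100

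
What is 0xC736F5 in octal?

Expand each hex digit to 4 bits: C=1100 7=0111 3=0011 6=0110 F=1111 5=0101.
Group the bits in threes: 110 001 110 011 011 011 110 101 → 61633365.

0o61633365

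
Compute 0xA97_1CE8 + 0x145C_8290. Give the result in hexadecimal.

Add column by column in base 16, right to left:
  8+0 = 8
  E+9 = 7 carry 1
  C+2+1 = F
  1+8 = 9
  7+C = 3 carry 1
  9+5+1 = F
  A+4 = E
  0+1 = 1

0x1EF39F78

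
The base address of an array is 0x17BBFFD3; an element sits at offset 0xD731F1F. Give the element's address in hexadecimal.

0x252F1EF2

Add column by column in base 16, right to left:
  3+F = 2 carry 1
  D+1+1 = F
  F+F = E carry 1
  F+1+1 = 1 carry 1
  B+3+1 = F
  B+7 = 2 carry 1
  7+D+1 = 5 carry 1
  1+0+1 = 2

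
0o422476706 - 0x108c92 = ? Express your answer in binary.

0b100001110011111000100110100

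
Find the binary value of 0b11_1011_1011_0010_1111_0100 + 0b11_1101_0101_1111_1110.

Add column by column in base 2, right to left:
  0+0 = 0
  0+1 = 1
  1+1 = 0 carry 1
  0+1+1 = 0 carry 1
  1+1+1 = 1 carry 1
  1+1+1 = 1 carry 1
  1+1+1 = 1 carry 1
  1+1+1 = 1 carry 1
  0+1+1 = 0 carry 1
  1+0+1 = 0 carry 1
  0+1+1 = 0 carry 1
  0+0+1 = 1
  1+1 = 0 carry 1
  1+0+1 = 0 carry 1
  0+1+1 = 0 carry 1
  1+1+1 = 1 carry 1
  1+1+1 = 1 carry 1
  1+1+1 = 1 carry 1
  0+0+1 = 1
  1+0 = 1
  1+0 = 1
  1+0 = 1

0b1111111000100011110010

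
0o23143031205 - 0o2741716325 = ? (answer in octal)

Subtract column by column in base 8:
  5-5 → 0
  0-2 → 6 (borrow)
  2-3-1 → 6 (borrow)
  1-6-1 → 2 (borrow)
  3-1-1 → 1
  0-7 → 1 (borrow)
  3-1-1 → 1
  4-4 → 0
  1-7 → 2 (borrow)
  3-2-1 → 0
  2-0 → 2

0o20201112660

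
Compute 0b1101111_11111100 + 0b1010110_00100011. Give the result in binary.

0b1100011000011111

Add column by column in base 2, right to left:
  0+1 = 1
  0+1 = 1
  1+0 = 1
  1+0 = 1
  1+0 = 1
  1+1 = 0 carry 1
  1+0+1 = 0 carry 1
  1+0+1 = 0 carry 1
  1+0+1 = 0 carry 1
  1+1+1 = 1 carry 1
  1+1+1 = 1 carry 1
  1+0+1 = 0 carry 1
  0+1+1 = 0 carry 1
  1+0+1 = 0 carry 1
  1+1+1 = 1 carry 1
  final carry 1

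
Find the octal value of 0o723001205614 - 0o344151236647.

0o356627746745

Subtract column by column in base 8:
  4-7 → 5 (borrow)
  1-4-1 → 4 (borrow)
  6-6-1 → 7 (borrow)
  5-6-1 → 6 (borrow)
  0-3-1 → 4 (borrow)
  2-2-1 → 7 (borrow)
  1-1-1 → 7 (borrow)
  0-5-1 → 2 (borrow)
  0-1-1 → 6 (borrow)
  3-4-1 → 6 (borrow)
  2-4-1 → 5 (borrow)
  7-3-1 → 3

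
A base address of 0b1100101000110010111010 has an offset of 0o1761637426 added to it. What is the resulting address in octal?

0o1776345720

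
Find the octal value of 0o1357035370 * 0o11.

0o15147411270

Multiply each base-8 digit by 9, carrying:
  0×9 = 0 → write 0
  7×9 = 63 → write 7 carry 7
  3×9+7 = 34 → write 2 carry 4
  5×9+4 = 49 → write 1 carry 6
  3×9+6 = 33 → write 1 carry 4
  0×9+4 = 4 → write 4
  7×9 = 63 → write 7 carry 7
  5×9+7 = 52 → write 4 carry 6
  3×9+6 = 33 → write 1 carry 4
  1×9+4 = 13 → write 5 carry 1
  remaining carry: 1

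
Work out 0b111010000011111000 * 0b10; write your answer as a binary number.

0b1110100000111110000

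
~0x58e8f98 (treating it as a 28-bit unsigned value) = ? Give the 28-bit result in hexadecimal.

0xa717067

Each hex digit d becomes f−d:
  5→a, 8→7, e→1, 8→7, f→0, 9→6, 8→7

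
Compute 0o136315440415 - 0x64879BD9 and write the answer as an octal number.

0o121653522464

0x64879BD9 = 0o14441715731 in octal.
Subtract column by column in base 8:
  5-1 → 4
  1-3 → 6 (borrow)
  4-7-1 → 4 (borrow)
  0-5-1 → 2 (borrow)
  4-1-1 → 2
  4-7 → 5 (borrow)
  5-1-1 → 3
  1-4 → 5 (borrow)
  3-4-1 → 6 (borrow)
  6-4-1 → 1
  3-1 → 2
  1-0 → 1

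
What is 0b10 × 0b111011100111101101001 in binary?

0b1110111001111011010010

Multiply each base-2 digit by 2, carrying:
  1×2 = 2 → write 0 carry 1
  0×2+1 = 1 → write 1
  0×2 = 0 → write 0
  1×2 = 2 → write 0 carry 1
  0×2+1 = 1 → write 1
  1×2 = 2 → write 0 carry 1
  1×2+1 = 3 → write 1 carry 1
  0×2+1 = 1 → write 1
  1×2 = 2 → write 0 carry 1
  1×2+1 = 3 → write 1 carry 1
  1×2+1 = 3 → write 1 carry 1
  1×2+1 = 3 → write 1 carry 1
  0×2+1 = 1 → write 1
  0×2 = 0 → write 0
  1×2 = 2 → write 0 carry 1
  1×2+1 = 3 → write 1 carry 1
  1×2+1 = 3 → write 1 carry 1
  0×2+1 = 1 → write 1
  1×2 = 2 → write 0 carry 1
  1×2+1 = 3 → write 1 carry 1
  1×2+1 = 3 → write 1 carry 1
  remaining carry: 1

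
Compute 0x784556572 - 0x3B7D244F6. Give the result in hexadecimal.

0x3CC83207C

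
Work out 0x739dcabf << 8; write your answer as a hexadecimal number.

Shifting left by 8 bits = 2 hex digits: append 2 zeros.

0x739dcabf00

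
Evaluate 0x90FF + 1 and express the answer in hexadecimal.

0x9100

The trailing 2 digits are F (max in base 16), so adding 1 cascades: they roll to 0 and the next digit up increments.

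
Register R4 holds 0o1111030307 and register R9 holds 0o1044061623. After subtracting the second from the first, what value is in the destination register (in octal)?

0o44746464

Subtract column by column in base 8:
  7-3 → 4
  0-2 → 6 (borrow)
  3-6-1 → 4 (borrow)
  0-1-1 → 6 (borrow)
  3-6-1 → 4 (borrow)
  0-0-1 → 7 (borrow)
  1-4-1 → 4 (borrow)
  1-4-1 → 4 (borrow)
  1-0-1 → 0
  1-1 → 0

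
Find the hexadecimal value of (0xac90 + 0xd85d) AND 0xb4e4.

Add column by column in base 16, right to left:
  0+d = d
  9+5 = e
  c+8 = 4 carry 1
  a+d+1 = 8 carry 1
  final carry 1
Sum = 0x184ed; now AND with 0xb4e4:
  1&0=0, 8&b=8, 4&4=4, e&e=e, d&4=4

0x84e4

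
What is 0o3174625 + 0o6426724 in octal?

Add column by column in base 8, right to left:
  5+4 = 1 carry 1
  2+2+1 = 5
  6+7 = 5 carry 1
  4+6+1 = 3 carry 1
  7+2+1 = 2 carry 1
  1+4+1 = 6
  3+6 = 1 carry 1
  final carry 1

0o11623551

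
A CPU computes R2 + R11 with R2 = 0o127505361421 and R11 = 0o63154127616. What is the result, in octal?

0o212661511237

Add column by column in base 8, right to left:
  1+6 = 7
  2+1 = 3
  4+6 = 2 carry 1
  1+7+1 = 1 carry 1
  6+2+1 = 1 carry 1
  3+1+1 = 5
  5+4 = 1 carry 1
  0+5+1 = 6
  5+1 = 6
  7+3 = 2 carry 1
  2+6+1 = 1 carry 1
  1+0+1 = 2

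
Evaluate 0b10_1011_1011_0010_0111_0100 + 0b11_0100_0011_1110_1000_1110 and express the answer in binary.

Add column by column in base 2, right to left:
  0+0 = 0
  0+1 = 1
  1+1 = 0 carry 1
  0+1+1 = 0 carry 1
  1+0+1 = 0 carry 1
  1+0+1 = 0 carry 1
  1+0+1 = 0 carry 1
  0+1+1 = 0 carry 1
  0+0+1 = 1
  1+1 = 0 carry 1
  0+1+1 = 0 carry 1
  0+1+1 = 0 carry 1
  1+1+1 = 1 carry 1
  1+1+1 = 1 carry 1
  0+0+1 = 1
  1+0 = 1
  1+0 = 1
  1+0 = 1
  0+1 = 1
  1+0 = 1
  0+1 = 1
  1+1 = 0 carry 1
  final carry 1

0b10111111111000100000010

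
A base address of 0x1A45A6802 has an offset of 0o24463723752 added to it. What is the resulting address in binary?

0b1001001001001010100000111111101100

0x1A45A6802 = 0b110100100010110100110100000000010 in binary.
0o24463723752 = 0b10100100110011111010011111101010 in binary.
Add column by column in base 2, right to left:
  0+0 = 0
  1+1 = 0 carry 1
  0+0+1 = 1
  0+1 = 1
  0+0 = 0
  0+1 = 1
  0+1 = 1
  0+1 = 1
  0+1 = 1
  0+1 = 1
  0+1 = 1
  1+0 = 1
  0+0 = 0
  1+1 = 0 carry 1
  1+0+1 = 0 carry 1
  0+1+1 = 0 carry 1
  0+1+1 = 0 carry 1
  1+1+1 = 1 carry 1
  0+1+1 = 0 carry 1
  1+1+1 = 1 carry 1
  1+0+1 = 0 carry 1
  0+0+1 = 1
  1+1 = 0 carry 1
  0+1+1 = 0 carry 1
  0+0+1 = 1
  0+0 = 0
  1+1 = 0 carry 1
  0+0+1 = 1
  0+0 = 0
  1+1 = 0 carry 1
  0+0+1 = 1
  1+1 = 0 carry 1
  1+0+1 = 0 carry 1
  final carry 1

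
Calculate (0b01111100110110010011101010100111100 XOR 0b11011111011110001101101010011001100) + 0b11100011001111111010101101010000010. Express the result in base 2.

0b110000110111000011000101110001110010

First 0b01111100110110010011101010100111100 XOR 0b11011111011110001101101010011001100 = 0b10100011101000011110000000111110000.
Add column by column in base 2, right to left:
  0+0 = 0
  0+1 = 1
  0+0 = 0
  0+0 = 0
  1+0 = 1
  1+0 = 1
  1+0 = 1
  1+1 = 0 carry 1
  1+0+1 = 0 carry 1
  0+1+1 = 0 carry 1
  0+0+1 = 1
  0+1 = 1
  0+1 = 1
  0+0 = 0
  0+1 = 1
  0+0 = 0
  1+1 = 0 carry 1
  1+0+1 = 0 carry 1
  1+1+1 = 1 carry 1
  1+1+1 = 1 carry 1
  0+1+1 = 0 carry 1
  0+1+1 = 0 carry 1
  0+1+1 = 0 carry 1
  0+1+1 = 0 carry 1
  1+1+1 = 1 carry 1
  0+0+1 = 1
  1+0 = 1
  1+1 = 0 carry 1
  1+1+1 = 1 carry 1
  0+0+1 = 1
  0+0 = 0
  0+0 = 0
  1+1 = 0 carry 1
  0+1+1 = 0 carry 1
  1+1+1 = 1 carry 1
  final carry 1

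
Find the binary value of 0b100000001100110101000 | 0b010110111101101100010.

0b110110111101111101010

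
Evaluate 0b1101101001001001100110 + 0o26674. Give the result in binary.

0o26674 = 0b10110110111100 in binary.
Add column by column in base 2, right to left:
  0+0 = 0
  1+0 = 1
  1+1 = 0 carry 1
  0+1+1 = 0 carry 1
  0+1+1 = 0 carry 1
  1+1+1 = 1 carry 1
  1+0+1 = 0 carry 1
  0+1+1 = 0 carry 1
  0+1+1 = 0 carry 1
  1+0+1 = 0 carry 1
  0+1+1 = 0 carry 1
  0+1+1 = 0 carry 1
  1+0+1 = 0 carry 1
  0+1+1 = 0 carry 1
  0+0+1 = 1
  1+0 = 1
  0+0 = 0
  1+0 = 1
  1+0 = 1
  0+0 = 0
  1+0 = 1
  1+0 = 1

0b1101101100000000100010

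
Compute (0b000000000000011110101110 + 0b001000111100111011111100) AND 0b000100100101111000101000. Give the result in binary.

Add column by column in base 2, right to left:
  0+0 = 0
  1+0 = 1
  1+1 = 0 carry 1
  1+1+1 = 1 carry 1
  0+1+1 = 0 carry 1
  1+1+1 = 1 carry 1
  0+1+1 = 0 carry 1
  1+1+1 = 1 carry 1
  1+0+1 = 0 carry 1
  1+1+1 = 1 carry 1
  1+1+1 = 1 carry 1
  0+1+1 = 0 carry 1
  0+0+1 = 1
  0+0 = 0
  0+1 = 1
  0+1 = 1
  0+1 = 1
  0+1 = 1
  0+0 = 0
  0+0 = 0
  0+0 = 0
  0+1 = 1
Sum = 0b1000111101011010101010; now AND with 0b000100100101111000101000:
  001000111101011010101010
& 000100100101111000101000
= 000000100101011000101000

0b100101011000101000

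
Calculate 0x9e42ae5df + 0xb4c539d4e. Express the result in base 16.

0x15307e832d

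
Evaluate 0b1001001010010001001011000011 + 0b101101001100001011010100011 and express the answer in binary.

Add column by column in base 2, right to left:
  1+1 = 0 carry 1
  1+1+1 = 1 carry 1
  0+0+1 = 1
  0+0 = 0
  0+0 = 0
  0+1 = 1
  1+0 = 1
  1+1 = 0 carry 1
  0+0+1 = 1
  1+1 = 0 carry 1
  0+1+1 = 0 carry 1
  0+0+1 = 1
  1+1 = 0 carry 1
  0+0+1 = 1
  0+0 = 0
  0+0 = 0
  1+0 = 1
  0+1 = 1
  0+1 = 1
  1+0 = 1
  0+0 = 0
  1+1 = 0 carry 1
  0+0+1 = 1
  0+1 = 1
  1+1 = 0 carry 1
  0+0+1 = 1
  0+1 = 1
  1+0 = 1

0b1110110011110010100101100110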